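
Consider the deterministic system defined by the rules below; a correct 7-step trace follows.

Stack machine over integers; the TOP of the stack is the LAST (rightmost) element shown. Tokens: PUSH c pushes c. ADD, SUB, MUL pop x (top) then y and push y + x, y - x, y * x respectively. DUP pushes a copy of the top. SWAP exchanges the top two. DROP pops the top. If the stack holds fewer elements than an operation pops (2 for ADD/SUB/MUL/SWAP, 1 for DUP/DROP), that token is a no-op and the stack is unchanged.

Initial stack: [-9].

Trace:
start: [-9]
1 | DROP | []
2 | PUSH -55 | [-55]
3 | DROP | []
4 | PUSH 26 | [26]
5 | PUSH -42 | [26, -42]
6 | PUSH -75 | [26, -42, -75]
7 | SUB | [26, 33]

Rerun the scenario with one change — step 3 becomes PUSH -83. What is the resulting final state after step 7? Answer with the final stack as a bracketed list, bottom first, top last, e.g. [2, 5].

(re-executing from step 3 with the substitution; state before step 3: [-55])
3 | PUSH -83 | [-55, -83]
4 | PUSH 26 | [-55, -83, 26]
5 | PUSH -42 | [-55, -83, 26, -42]
6 | PUSH -75 | [-55, -83, 26, -42, -75]
7 | SUB | [-55, -83, 26, 33]

[-55, -83, 26, 33]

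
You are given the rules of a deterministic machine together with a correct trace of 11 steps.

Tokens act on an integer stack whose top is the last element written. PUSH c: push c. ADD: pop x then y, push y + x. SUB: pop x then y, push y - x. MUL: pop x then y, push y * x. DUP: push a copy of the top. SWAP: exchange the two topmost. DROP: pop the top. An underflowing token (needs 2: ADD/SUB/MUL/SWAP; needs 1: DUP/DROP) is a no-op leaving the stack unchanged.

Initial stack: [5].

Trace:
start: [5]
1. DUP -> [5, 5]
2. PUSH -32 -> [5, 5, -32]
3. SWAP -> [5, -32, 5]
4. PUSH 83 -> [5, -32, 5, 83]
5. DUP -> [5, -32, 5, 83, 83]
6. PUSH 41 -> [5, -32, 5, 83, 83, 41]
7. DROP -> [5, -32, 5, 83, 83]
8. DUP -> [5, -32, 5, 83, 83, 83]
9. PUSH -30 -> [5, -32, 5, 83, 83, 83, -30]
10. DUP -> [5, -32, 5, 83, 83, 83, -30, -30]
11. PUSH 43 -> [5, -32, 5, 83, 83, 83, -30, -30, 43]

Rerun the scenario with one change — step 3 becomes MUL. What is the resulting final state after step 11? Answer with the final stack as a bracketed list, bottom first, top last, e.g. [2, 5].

(re-executing from step 3 with the substitution; state before step 3: [5, 5, -32])
3. MUL -> [5, -160]
4. PUSH 83 -> [5, -160, 83]
5. DUP -> [5, -160, 83, 83]
6. PUSH 41 -> [5, -160, 83, 83, 41]
7. DROP -> [5, -160, 83, 83]
8. DUP -> [5, -160, 83, 83, 83]
9. PUSH -30 -> [5, -160, 83, 83, 83, -30]
10. DUP -> [5, -160, 83, 83, 83, -30, -30]
11. PUSH 43 -> [5, -160, 83, 83, 83, -30, -30, 43]

[5, -160, 83, 83, 83, -30, -30, 43]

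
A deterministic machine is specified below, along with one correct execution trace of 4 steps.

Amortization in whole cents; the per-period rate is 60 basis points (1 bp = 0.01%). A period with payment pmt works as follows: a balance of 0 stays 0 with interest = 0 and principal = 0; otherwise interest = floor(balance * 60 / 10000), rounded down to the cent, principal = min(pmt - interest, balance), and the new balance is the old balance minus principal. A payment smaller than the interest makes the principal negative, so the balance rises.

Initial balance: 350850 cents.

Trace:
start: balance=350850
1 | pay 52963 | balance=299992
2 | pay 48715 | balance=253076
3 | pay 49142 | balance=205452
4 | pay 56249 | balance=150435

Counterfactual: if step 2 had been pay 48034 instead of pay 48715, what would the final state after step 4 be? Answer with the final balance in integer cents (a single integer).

151124

(re-executing from step 2 with the substitution; state before step 2: balance=299992)
2 | pay 48034 | balance=253757
3 | pay 49142 | balance=206137
4 | pay 56249 | balance=151124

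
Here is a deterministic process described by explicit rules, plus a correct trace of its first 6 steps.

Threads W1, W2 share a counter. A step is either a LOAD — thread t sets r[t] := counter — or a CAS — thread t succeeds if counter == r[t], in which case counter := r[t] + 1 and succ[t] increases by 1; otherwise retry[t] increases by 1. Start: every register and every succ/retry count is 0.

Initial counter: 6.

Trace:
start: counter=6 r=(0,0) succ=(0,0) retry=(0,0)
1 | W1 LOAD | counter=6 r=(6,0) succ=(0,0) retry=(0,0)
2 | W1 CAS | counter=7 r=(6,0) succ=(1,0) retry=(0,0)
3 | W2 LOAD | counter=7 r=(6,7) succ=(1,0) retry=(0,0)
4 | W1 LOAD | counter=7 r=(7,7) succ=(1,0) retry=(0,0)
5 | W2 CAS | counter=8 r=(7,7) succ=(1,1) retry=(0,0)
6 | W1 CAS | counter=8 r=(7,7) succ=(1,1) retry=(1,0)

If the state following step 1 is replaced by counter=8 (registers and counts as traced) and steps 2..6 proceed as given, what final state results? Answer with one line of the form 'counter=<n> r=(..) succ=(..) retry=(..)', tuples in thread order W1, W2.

counter=9 r=(8,8) succ=(0,1) retry=(2,0)

state after step 1 := counter=8 r=(6,0) succ=(0,0) retry=(0,0)
2 | W1 CAS | counter=8 r=(6,0) succ=(0,0) retry=(1,0)
3 | W2 LOAD | counter=8 r=(6,8) succ=(0,0) retry=(1,0)
4 | W1 LOAD | counter=8 r=(8,8) succ=(0,0) retry=(1,0)
5 | W2 CAS | counter=9 r=(8,8) succ=(0,1) retry=(1,0)
6 | W1 CAS | counter=9 r=(8,8) succ=(0,1) retry=(2,0)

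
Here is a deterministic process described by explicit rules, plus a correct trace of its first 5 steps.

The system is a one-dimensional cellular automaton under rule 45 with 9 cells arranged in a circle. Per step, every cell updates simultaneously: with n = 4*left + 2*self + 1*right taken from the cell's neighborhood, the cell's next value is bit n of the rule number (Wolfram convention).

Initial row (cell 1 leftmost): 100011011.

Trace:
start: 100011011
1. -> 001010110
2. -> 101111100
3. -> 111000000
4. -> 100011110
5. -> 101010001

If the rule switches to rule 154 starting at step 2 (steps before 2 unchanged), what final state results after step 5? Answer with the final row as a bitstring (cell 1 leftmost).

100100010

(re-executing steps 2..5 under rule 154; state before step 2: 001010110)
2. -> 010000101
3. -> 001001000
4. -> 010110100
5. -> 100100010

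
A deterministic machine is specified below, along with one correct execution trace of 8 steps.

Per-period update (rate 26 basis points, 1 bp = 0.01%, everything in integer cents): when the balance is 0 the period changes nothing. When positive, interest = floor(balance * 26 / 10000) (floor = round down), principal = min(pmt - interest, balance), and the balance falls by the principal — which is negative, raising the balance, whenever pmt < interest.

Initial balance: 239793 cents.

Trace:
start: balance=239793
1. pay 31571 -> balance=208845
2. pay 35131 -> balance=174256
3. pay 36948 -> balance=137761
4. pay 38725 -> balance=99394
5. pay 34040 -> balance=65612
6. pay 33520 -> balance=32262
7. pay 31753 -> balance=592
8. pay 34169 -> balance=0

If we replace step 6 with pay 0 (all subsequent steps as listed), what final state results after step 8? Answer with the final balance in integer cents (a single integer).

119

(re-executing from step 6 with the substitution; state before step 6: balance=65612)
6. pay 0 -> balance=65782
7. pay 31753 -> balance=34200
8. pay 34169 -> balance=119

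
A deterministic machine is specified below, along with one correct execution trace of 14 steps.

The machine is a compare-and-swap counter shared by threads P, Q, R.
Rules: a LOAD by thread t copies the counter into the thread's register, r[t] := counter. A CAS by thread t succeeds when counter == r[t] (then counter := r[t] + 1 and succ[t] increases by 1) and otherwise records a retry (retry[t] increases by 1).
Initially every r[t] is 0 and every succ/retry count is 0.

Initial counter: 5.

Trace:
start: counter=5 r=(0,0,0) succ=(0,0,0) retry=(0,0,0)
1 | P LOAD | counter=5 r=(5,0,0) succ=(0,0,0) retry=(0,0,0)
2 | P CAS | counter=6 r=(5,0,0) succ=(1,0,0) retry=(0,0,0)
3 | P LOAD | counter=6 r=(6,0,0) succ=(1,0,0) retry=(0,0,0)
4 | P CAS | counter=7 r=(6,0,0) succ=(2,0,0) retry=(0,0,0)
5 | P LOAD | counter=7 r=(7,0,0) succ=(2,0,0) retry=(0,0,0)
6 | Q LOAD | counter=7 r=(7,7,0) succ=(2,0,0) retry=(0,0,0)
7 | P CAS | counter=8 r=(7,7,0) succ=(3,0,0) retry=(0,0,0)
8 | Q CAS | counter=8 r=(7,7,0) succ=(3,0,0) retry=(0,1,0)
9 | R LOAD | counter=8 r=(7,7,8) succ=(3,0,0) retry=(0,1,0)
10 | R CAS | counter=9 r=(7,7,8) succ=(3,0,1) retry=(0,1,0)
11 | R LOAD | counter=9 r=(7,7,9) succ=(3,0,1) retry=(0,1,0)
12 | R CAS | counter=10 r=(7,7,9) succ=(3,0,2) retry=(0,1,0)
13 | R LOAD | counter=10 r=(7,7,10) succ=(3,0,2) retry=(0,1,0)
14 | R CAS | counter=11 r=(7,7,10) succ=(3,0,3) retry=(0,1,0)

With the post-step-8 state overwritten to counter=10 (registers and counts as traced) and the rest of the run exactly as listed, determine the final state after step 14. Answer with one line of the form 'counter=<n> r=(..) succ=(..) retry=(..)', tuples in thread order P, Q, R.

state after step 8 := counter=10 r=(7,7,0) succ=(3,0,0) retry=(0,1,0)
9 | R LOAD | counter=10 r=(7,7,10) succ=(3,0,0) retry=(0,1,0)
10 | R CAS | counter=11 r=(7,7,10) succ=(3,0,1) retry=(0,1,0)
11 | R LOAD | counter=11 r=(7,7,11) succ=(3,0,1) retry=(0,1,0)
12 | R CAS | counter=12 r=(7,7,11) succ=(3,0,2) retry=(0,1,0)
13 | R LOAD | counter=12 r=(7,7,12) succ=(3,0,2) retry=(0,1,0)
14 | R CAS | counter=13 r=(7,7,12) succ=(3,0,3) retry=(0,1,0)

counter=13 r=(7,7,12) succ=(3,0,3) retry=(0,1,0)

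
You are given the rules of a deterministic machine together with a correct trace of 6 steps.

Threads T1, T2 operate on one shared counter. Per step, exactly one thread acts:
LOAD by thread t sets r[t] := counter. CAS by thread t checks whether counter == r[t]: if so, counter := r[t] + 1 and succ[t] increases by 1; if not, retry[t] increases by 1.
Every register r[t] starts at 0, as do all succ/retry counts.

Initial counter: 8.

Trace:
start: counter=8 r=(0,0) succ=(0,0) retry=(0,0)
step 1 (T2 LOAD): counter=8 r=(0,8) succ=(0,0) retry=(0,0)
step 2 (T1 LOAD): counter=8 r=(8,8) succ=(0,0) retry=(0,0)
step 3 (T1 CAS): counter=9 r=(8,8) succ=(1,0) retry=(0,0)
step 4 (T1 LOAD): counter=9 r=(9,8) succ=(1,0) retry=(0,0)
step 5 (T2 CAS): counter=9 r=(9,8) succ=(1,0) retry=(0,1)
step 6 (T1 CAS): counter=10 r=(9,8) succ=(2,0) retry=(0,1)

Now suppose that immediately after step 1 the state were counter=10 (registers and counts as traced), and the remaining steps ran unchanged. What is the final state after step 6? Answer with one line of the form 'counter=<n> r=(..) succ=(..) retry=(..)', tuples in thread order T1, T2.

counter=12 r=(11,8) succ=(2,0) retry=(0,1)

state after step 1 := counter=10 r=(0,8) succ=(0,0) retry=(0,0)
step 2 (T1 LOAD): counter=10 r=(10,8) succ=(0,0) retry=(0,0)
step 3 (T1 CAS): counter=11 r=(10,8) succ=(1,0) retry=(0,0)
step 4 (T1 LOAD): counter=11 r=(11,8) succ=(1,0) retry=(0,0)
step 5 (T2 CAS): counter=11 r=(11,8) succ=(1,0) retry=(0,1)
step 6 (T1 CAS): counter=12 r=(11,8) succ=(2,0) retry=(0,1)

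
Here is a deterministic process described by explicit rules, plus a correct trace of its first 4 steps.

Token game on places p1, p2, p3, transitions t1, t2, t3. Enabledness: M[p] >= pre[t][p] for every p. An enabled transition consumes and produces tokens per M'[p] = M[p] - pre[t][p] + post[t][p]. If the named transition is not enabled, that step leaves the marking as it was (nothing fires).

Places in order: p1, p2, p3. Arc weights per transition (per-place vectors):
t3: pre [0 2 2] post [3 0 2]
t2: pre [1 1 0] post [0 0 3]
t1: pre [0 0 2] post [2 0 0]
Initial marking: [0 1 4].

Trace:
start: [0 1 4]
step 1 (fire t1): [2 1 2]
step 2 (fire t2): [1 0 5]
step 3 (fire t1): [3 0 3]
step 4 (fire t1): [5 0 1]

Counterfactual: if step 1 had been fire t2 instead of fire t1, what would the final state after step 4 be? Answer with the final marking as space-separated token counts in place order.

4 1 0

(re-executing from step 1 with the substitution; state before step 1: [0 1 4])
step 1 (fire t2): [0 1 4]
step 2 (fire t2): [0 1 4]
step 3 (fire t1): [2 1 2]
step 4 (fire t1): [4 1 0]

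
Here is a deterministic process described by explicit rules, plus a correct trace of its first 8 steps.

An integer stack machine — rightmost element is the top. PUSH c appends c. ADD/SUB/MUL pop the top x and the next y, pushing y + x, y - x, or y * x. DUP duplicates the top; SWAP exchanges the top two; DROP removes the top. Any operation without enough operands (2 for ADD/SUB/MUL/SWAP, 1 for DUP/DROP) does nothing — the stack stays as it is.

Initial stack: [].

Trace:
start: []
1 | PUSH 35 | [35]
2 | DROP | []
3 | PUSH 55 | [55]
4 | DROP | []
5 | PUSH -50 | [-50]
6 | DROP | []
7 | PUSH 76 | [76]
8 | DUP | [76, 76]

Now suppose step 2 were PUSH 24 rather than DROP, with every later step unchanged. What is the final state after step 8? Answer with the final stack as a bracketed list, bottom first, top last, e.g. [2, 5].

[35, 24, 76, 76]

(re-executing from step 2 with the substitution; state before step 2: [35])
2 | PUSH 24 | [35, 24]
3 | PUSH 55 | [35, 24, 55]
4 | DROP | [35, 24]
5 | PUSH -50 | [35, 24, -50]
6 | DROP | [35, 24]
7 | PUSH 76 | [35, 24, 76]
8 | DUP | [35, 24, 76, 76]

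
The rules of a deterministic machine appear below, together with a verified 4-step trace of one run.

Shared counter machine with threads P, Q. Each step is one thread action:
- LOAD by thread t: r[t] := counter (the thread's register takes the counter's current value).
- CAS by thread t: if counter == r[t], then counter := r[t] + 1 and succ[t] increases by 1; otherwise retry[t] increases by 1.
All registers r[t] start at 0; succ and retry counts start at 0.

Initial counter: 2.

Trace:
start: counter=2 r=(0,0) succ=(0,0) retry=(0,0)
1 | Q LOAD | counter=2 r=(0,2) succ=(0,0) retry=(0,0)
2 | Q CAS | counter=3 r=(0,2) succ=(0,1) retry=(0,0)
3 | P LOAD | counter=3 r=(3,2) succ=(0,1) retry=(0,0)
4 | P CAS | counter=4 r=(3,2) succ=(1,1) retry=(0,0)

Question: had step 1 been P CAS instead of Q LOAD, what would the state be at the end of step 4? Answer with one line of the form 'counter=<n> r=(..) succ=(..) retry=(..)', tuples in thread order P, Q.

counter=3 r=(2,0) succ=(1,0) retry=(1,1)

(re-executing from step 1 with the substitution; state before step 1: counter=2 r=(0,0) succ=(0,0) retry=(0,0))
1 | P CAS | counter=2 r=(0,0) succ=(0,0) retry=(1,0)
2 | Q CAS | counter=2 r=(0,0) succ=(0,0) retry=(1,1)
3 | P LOAD | counter=2 r=(2,0) succ=(0,0) retry=(1,1)
4 | P CAS | counter=3 r=(2,0) succ=(1,0) retry=(1,1)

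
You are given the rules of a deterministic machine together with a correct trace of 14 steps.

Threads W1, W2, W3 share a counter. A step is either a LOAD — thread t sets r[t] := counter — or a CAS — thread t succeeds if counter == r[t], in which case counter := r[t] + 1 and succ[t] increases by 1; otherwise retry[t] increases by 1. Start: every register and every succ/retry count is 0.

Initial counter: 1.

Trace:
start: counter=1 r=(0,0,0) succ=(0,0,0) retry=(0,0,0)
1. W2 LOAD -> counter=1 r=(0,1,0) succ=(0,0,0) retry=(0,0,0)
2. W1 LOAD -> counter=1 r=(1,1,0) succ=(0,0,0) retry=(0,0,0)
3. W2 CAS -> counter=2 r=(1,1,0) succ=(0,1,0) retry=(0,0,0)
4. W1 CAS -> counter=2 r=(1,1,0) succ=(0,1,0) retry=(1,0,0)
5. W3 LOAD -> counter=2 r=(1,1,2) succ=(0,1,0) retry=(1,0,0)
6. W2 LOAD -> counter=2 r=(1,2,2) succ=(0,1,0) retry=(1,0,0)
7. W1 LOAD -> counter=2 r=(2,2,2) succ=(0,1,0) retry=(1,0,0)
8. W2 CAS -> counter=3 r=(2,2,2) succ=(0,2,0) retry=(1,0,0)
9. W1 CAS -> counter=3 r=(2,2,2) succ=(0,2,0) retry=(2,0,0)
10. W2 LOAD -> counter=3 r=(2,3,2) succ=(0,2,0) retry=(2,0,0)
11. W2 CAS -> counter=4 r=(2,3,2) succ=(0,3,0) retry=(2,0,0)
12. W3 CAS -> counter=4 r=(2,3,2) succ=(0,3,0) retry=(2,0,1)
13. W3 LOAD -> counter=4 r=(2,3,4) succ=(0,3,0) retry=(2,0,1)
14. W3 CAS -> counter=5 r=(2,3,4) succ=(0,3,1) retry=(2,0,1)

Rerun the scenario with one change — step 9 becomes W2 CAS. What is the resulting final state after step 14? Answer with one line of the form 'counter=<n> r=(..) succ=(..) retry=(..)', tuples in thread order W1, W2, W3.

(re-executing from step 9 with the substitution; state before step 9: counter=3 r=(2,2,2) succ=(0,2,0) retry=(1,0,0))
9. W2 CAS -> counter=3 r=(2,2,2) succ=(0,2,0) retry=(1,1,0)
10. W2 LOAD -> counter=3 r=(2,3,2) succ=(0,2,0) retry=(1,1,0)
11. W2 CAS -> counter=4 r=(2,3,2) succ=(0,3,0) retry=(1,1,0)
12. W3 CAS -> counter=4 r=(2,3,2) succ=(0,3,0) retry=(1,1,1)
13. W3 LOAD -> counter=4 r=(2,3,4) succ=(0,3,0) retry=(1,1,1)
14. W3 CAS -> counter=5 r=(2,3,4) succ=(0,3,1) retry=(1,1,1)

counter=5 r=(2,3,4) succ=(0,3,1) retry=(1,1,1)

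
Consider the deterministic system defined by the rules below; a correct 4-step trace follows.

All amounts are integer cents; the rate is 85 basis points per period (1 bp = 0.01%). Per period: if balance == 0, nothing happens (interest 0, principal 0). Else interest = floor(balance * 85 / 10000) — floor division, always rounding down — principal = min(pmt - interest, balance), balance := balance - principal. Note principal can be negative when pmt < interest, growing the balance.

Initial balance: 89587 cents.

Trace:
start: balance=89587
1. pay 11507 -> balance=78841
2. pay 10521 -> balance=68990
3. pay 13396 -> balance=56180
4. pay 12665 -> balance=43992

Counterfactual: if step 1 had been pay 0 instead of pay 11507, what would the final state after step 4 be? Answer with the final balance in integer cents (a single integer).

55795

(re-executing from step 1 with the substitution; state before step 1: balance=89587)
1. pay 0 -> balance=90348
2. pay 10521 -> balance=80594
3. pay 13396 -> balance=67883
4. pay 12665 -> balance=55795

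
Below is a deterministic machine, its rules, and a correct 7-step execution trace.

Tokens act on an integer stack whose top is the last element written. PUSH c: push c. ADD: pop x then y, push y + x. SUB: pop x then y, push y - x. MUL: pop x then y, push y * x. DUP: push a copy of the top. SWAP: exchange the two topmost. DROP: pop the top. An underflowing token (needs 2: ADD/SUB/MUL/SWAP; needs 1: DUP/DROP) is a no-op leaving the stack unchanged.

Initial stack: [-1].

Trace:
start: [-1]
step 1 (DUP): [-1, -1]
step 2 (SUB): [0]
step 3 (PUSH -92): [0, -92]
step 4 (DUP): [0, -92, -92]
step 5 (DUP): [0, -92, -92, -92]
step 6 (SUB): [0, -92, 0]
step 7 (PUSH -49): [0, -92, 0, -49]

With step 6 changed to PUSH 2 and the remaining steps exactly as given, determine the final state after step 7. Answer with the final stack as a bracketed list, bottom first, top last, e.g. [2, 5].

(re-executing from step 6 with the substitution; state before step 6: [0, -92, -92, -92])
step 6 (PUSH 2): [0, -92, -92, -92, 2]
step 7 (PUSH -49): [0, -92, -92, -92, 2, -49]

[0, -92, -92, -92, 2, -49]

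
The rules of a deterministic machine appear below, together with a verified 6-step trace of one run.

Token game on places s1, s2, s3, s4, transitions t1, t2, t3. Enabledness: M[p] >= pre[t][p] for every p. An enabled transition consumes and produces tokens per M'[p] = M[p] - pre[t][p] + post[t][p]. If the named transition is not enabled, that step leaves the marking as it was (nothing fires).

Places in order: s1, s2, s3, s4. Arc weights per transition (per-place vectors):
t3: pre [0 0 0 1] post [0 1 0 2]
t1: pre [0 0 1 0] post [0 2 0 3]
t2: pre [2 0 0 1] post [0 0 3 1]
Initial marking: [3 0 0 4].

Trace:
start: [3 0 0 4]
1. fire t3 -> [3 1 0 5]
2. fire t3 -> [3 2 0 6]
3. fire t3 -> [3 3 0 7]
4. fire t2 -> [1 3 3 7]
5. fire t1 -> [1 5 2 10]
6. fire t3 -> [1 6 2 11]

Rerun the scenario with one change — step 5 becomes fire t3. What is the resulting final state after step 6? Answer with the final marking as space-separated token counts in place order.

1 5 3 9

(re-executing from step 5 with the substitution; state before step 5: [1 3 3 7])
5. fire t3 -> [1 4 3 8]
6. fire t3 -> [1 5 3 9]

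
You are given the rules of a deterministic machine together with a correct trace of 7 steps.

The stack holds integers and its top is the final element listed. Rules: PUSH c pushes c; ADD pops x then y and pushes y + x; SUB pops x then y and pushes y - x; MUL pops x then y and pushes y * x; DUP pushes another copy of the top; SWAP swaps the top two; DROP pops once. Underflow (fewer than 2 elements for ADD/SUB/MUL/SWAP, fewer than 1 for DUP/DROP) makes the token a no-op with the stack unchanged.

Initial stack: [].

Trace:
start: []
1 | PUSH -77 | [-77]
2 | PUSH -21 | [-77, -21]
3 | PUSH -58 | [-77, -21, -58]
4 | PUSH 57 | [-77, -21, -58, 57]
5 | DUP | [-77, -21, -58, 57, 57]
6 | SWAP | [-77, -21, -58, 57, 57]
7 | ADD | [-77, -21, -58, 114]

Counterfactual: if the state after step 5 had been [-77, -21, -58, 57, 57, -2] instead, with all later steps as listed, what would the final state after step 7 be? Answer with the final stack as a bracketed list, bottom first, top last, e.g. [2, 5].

[-77, -21, -58, 57, 55]

state after step 5 := [-77, -21, -58, 57, 57, -2]
6 | SWAP | [-77, -21, -58, 57, -2, 57]
7 | ADD | [-77, -21, -58, 57, 55]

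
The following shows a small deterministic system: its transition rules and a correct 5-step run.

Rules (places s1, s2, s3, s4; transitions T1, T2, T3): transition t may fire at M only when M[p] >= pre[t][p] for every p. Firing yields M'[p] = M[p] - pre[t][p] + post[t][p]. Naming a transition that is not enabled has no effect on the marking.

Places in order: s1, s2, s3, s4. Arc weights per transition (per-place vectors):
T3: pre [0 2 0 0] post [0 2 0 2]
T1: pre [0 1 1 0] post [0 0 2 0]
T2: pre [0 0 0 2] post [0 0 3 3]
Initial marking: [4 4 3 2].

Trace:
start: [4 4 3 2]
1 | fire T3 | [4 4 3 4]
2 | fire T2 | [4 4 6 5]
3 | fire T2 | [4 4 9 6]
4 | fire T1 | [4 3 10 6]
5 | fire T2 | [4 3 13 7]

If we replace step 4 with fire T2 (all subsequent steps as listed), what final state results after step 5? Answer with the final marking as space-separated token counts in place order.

(re-executing from step 4 with the substitution; state before step 4: [4 4 9 6])
4 | fire T2 | [4 4 12 7]
5 | fire T2 | [4 4 15 8]

4 4 15 8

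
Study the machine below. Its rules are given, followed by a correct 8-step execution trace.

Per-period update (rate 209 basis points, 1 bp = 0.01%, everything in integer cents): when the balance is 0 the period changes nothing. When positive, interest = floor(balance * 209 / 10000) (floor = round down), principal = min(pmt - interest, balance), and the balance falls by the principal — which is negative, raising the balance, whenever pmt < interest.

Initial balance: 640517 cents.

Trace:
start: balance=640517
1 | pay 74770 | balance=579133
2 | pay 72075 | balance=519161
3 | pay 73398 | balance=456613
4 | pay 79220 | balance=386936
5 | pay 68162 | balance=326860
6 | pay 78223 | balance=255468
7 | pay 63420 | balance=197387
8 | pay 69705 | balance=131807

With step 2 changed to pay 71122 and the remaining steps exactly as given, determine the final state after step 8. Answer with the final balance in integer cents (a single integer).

132885

(re-executing from step 2 with the substitution; state before step 2: balance=579133)
2 | pay 71122 | balance=520114
3 | pay 73398 | balance=457586
4 | pay 79220 | balance=387929
5 | pay 68162 | balance=327874
6 | pay 78223 | balance=256503
7 | pay 63420 | balance=198443
8 | pay 69705 | balance=132885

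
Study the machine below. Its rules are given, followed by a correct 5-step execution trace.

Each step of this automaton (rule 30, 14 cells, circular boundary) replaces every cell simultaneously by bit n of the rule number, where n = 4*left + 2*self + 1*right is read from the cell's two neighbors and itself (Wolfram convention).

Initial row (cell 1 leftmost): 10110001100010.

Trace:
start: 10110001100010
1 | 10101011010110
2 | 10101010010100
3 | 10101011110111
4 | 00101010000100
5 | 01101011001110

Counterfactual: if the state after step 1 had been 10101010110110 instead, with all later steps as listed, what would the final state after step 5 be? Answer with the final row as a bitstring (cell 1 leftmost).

state after step 1 := 10101010110110
2 | 10101010100100
3 | 10101010111111
4 | 00101010100000
5 | 01101010110000

01101010110000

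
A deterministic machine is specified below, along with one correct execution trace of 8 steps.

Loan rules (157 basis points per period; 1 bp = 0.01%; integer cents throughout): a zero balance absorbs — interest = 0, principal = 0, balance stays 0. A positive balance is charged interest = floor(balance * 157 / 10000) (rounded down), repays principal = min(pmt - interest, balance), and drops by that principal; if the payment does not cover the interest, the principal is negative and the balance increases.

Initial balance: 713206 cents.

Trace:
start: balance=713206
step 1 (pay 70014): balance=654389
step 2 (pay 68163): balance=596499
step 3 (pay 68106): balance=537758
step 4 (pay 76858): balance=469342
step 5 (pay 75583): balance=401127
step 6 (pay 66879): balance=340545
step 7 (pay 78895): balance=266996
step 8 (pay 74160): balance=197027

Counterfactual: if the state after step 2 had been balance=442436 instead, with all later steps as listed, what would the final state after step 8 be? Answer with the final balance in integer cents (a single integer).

state after step 2 := balance=442436
step 3 (pay 68106): balance=381276
step 4 (pay 76858): balance=310404
step 5 (pay 75583): balance=239694
step 6 (pay 66879): balance=176578
step 7 (pay 78895): balance=100455
step 8 (pay 74160): balance=27872

27872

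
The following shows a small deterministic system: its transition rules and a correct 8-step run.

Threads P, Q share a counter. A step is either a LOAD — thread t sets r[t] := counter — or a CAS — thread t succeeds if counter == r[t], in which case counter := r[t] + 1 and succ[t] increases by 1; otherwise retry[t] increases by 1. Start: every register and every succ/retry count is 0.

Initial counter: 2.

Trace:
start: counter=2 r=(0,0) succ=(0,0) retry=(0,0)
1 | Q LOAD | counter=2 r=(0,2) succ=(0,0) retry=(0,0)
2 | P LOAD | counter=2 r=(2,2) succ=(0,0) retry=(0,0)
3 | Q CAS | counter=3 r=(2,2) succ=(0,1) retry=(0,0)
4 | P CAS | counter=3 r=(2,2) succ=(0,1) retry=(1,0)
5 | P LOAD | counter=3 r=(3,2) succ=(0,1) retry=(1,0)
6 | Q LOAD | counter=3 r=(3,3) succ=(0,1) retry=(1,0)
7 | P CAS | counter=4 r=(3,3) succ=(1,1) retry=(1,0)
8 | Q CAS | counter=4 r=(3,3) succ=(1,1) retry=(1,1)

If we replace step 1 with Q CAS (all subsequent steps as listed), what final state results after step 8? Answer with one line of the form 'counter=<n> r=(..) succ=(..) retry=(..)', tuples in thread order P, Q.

(re-executing from step 1 with the substitution; state before step 1: counter=2 r=(0,0) succ=(0,0) retry=(0,0))
1 | Q CAS | counter=2 r=(0,0) succ=(0,0) retry=(0,1)
2 | P LOAD | counter=2 r=(2,0) succ=(0,0) retry=(0,1)
3 | Q CAS | counter=2 r=(2,0) succ=(0,0) retry=(0,2)
4 | P CAS | counter=3 r=(2,0) succ=(1,0) retry=(0,2)
5 | P LOAD | counter=3 r=(3,0) succ=(1,0) retry=(0,2)
6 | Q LOAD | counter=3 r=(3,3) succ=(1,0) retry=(0,2)
7 | P CAS | counter=4 r=(3,3) succ=(2,0) retry=(0,2)
8 | Q CAS | counter=4 r=(3,3) succ=(2,0) retry=(0,3)

counter=4 r=(3,3) succ=(2,0) retry=(0,3)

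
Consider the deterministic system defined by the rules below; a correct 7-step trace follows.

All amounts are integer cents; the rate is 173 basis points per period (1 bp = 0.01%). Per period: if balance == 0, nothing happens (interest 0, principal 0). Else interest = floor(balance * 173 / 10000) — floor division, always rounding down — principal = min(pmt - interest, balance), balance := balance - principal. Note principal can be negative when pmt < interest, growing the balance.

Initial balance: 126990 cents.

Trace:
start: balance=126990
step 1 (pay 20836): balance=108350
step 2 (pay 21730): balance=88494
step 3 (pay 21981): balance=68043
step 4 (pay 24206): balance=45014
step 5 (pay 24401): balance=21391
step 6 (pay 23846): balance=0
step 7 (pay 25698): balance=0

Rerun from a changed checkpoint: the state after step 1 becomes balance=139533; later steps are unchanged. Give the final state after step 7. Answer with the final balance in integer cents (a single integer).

state after step 1 := balance=139533
step 2 (pay 21730): balance=120216
step 3 (pay 21981): balance=100314
step 4 (pay 24206): balance=77843
step 5 (pay 24401): balance=54788
step 6 (pay 23846): balance=31889
step 7 (pay 25698): balance=6742

6742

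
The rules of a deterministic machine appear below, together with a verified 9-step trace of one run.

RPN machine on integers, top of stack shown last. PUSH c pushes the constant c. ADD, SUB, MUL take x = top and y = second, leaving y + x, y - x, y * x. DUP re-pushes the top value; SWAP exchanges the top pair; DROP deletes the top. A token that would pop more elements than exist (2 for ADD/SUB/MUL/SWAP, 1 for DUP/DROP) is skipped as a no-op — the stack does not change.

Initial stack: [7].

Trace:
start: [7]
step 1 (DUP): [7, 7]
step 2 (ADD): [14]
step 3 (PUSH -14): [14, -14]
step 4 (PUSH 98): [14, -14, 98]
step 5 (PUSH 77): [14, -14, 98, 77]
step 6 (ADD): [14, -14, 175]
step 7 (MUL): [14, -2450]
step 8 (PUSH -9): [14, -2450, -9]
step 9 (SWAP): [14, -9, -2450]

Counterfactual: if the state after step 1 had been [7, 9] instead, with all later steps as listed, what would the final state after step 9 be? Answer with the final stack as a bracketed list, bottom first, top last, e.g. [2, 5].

state after step 1 := [7, 9]
step 2 (ADD): [16]
step 3 (PUSH -14): [16, -14]
step 4 (PUSH 98): [16, -14, 98]
step 5 (PUSH 77): [16, -14, 98, 77]
step 6 (ADD): [16, -14, 175]
step 7 (MUL): [16, -2450]
step 8 (PUSH -9): [16, -2450, -9]
step 9 (SWAP): [16, -9, -2450]

[16, -9, -2450]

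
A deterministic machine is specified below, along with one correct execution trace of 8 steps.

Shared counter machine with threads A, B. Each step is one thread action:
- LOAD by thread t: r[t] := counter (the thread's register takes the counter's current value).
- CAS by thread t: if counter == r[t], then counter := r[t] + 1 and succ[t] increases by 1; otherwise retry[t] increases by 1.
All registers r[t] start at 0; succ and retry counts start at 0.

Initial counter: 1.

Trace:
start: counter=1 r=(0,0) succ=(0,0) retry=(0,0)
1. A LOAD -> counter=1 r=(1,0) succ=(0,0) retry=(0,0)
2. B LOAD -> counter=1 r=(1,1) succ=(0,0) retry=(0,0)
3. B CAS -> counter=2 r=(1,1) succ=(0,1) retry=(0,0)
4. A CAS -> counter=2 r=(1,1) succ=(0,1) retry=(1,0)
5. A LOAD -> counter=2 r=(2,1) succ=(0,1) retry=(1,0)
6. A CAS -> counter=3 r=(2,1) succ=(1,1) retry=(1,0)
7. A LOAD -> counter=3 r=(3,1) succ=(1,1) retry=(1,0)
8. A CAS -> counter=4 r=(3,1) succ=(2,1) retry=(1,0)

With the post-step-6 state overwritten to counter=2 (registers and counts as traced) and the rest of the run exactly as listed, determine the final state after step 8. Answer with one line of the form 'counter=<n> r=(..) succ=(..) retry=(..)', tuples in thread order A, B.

counter=3 r=(2,1) succ=(2,1) retry=(1,0)

state after step 6 := counter=2 r=(2,1) succ=(1,1) retry=(1,0)
7. A LOAD -> counter=2 r=(2,1) succ=(1,1) retry=(1,0)
8. A CAS -> counter=3 r=(2,1) succ=(2,1) retry=(1,0)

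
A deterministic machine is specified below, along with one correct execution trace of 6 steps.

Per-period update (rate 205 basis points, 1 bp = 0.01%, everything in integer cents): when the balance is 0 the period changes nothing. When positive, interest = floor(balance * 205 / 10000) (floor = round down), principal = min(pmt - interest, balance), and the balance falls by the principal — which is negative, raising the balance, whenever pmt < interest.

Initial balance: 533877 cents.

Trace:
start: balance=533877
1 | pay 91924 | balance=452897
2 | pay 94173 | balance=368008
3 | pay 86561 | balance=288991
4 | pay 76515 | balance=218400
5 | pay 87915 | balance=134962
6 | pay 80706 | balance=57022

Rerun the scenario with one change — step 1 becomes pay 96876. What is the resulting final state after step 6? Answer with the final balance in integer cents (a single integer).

(re-executing from step 1 with the substitution; state before step 1: balance=533877)
1 | pay 96876 | balance=447945
2 | pay 94173 | balance=362954
3 | pay 86561 | balance=283833
4 | pay 76515 | balance=213136
5 | pay 87915 | balance=129590
6 | pay 80706 | balance=51540

51540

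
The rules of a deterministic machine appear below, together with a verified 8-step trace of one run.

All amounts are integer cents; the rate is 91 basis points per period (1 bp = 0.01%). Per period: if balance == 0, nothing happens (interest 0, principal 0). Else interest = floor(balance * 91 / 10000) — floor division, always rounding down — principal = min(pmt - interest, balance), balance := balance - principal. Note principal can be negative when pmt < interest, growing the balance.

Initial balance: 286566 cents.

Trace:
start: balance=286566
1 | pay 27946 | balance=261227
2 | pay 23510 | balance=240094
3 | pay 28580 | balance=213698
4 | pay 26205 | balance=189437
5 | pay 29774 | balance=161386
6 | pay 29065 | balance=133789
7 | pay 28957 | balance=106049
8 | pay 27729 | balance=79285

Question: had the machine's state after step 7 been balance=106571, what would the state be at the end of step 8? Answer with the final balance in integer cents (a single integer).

state after step 7 := balance=106571
8 | pay 27729 | balance=79811

79811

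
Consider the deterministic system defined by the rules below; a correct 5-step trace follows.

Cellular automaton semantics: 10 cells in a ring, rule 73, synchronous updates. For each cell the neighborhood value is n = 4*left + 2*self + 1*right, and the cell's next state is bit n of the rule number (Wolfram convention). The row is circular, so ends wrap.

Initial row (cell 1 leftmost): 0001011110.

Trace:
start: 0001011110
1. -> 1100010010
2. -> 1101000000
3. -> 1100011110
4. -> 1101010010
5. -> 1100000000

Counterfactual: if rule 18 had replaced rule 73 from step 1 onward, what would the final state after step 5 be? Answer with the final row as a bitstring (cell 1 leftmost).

0010000001

(re-executing steps 1..5 under rule 18; state before step 1: 0001011110)
1. -> 0010000001
2. -> 1101000010
3. -> 0000100100
4. -> 0001011010
5. -> 0010000001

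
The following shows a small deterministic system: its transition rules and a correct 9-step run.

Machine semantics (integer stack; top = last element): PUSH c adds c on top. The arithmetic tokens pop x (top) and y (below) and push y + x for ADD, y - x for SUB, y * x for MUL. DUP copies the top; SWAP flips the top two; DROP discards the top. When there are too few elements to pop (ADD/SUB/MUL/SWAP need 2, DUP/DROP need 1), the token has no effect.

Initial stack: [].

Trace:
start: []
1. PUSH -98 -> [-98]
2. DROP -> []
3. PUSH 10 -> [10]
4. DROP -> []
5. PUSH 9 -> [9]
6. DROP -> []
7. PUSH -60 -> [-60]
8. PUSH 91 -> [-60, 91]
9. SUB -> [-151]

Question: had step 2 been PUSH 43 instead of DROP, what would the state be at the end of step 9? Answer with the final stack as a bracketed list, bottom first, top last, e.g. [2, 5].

(re-executing from step 2 with the substitution; state before step 2: [-98])
2. PUSH 43 -> [-98, 43]
3. PUSH 10 -> [-98, 43, 10]
4. DROP -> [-98, 43]
5. PUSH 9 -> [-98, 43, 9]
6. DROP -> [-98, 43]
7. PUSH -60 -> [-98, 43, -60]
8. PUSH 91 -> [-98, 43, -60, 91]
9. SUB -> [-98, 43, -151]

[-98, 43, -151]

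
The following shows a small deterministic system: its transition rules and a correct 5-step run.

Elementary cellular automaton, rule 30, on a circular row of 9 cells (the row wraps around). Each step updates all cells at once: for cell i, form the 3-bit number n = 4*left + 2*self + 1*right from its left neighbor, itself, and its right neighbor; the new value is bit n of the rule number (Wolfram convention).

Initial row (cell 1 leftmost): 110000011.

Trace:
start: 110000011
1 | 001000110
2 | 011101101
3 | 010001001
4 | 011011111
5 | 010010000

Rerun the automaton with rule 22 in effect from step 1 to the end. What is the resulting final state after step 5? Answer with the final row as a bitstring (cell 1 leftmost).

111000111

(re-executing steps 1..5 under rule 22; state before step 1: 110000011)
1 | 001000100
2 | 011101110
3 | 100000001
4 | 010000010
5 | 111000111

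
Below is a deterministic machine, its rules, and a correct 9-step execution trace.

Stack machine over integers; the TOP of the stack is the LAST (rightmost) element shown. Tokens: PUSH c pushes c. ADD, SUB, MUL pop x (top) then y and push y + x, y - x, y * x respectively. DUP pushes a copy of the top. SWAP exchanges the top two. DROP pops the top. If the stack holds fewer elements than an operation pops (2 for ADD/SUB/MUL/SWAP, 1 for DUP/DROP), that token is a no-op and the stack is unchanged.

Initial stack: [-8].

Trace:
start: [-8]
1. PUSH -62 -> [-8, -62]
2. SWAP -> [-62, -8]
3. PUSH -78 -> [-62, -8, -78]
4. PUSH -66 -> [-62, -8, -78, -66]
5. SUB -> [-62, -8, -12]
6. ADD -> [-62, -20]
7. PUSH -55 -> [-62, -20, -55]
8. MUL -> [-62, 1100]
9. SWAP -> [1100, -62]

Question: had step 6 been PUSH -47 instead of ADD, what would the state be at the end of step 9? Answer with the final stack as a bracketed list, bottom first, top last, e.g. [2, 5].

(re-executing from step 6 with the substitution; state before step 6: [-62, -8, -12])
6. PUSH -47 -> [-62, -8, -12, -47]
7. PUSH -55 -> [-62, -8, -12, -47, -55]
8. MUL -> [-62, -8, -12, 2585]
9. SWAP -> [-62, -8, 2585, -12]

[-62, -8, 2585, -12]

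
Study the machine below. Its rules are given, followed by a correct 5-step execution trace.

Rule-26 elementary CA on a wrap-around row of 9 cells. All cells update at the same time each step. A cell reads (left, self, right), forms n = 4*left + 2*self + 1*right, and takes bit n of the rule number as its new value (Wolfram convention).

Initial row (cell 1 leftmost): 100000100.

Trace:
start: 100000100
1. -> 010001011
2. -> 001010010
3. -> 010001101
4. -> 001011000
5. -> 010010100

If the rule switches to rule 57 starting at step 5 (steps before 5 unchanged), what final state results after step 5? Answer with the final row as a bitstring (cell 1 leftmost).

100110111

(re-executing step 5 under rule 57; state before step 5: 001011000)
5. -> 100110111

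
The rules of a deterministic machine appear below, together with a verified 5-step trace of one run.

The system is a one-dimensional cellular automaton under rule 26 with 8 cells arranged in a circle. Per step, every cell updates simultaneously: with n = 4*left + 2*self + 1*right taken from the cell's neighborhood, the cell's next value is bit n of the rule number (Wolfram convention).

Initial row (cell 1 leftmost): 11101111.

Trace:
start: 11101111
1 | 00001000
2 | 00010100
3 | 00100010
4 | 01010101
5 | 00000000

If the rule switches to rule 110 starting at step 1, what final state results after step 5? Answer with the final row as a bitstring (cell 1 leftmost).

10011011

(re-executing steps 1..5 under rule 110; state before step 1: 11101111)
1 | 00111000
2 | 01101000
3 | 11111000
4 | 10001001
5 | 10011011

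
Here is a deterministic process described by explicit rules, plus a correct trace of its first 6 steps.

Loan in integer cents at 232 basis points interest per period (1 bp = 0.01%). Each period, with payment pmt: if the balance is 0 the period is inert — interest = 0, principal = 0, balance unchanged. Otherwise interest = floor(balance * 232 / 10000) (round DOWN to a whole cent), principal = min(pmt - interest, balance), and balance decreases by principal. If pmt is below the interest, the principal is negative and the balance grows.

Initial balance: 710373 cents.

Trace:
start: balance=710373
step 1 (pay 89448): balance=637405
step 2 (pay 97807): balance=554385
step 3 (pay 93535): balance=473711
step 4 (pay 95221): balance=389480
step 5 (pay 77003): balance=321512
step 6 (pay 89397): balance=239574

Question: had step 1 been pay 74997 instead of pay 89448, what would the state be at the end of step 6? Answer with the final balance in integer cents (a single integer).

(re-executing from step 1 with the substitution; state before step 1: balance=710373)
step 1 (pay 74997): balance=651856
step 2 (pay 97807): balance=569172
step 3 (pay 93535): balance=488841
step 4 (pay 95221): balance=404961
step 5 (pay 77003): balance=337353
step 6 (pay 89397): balance=255782

255782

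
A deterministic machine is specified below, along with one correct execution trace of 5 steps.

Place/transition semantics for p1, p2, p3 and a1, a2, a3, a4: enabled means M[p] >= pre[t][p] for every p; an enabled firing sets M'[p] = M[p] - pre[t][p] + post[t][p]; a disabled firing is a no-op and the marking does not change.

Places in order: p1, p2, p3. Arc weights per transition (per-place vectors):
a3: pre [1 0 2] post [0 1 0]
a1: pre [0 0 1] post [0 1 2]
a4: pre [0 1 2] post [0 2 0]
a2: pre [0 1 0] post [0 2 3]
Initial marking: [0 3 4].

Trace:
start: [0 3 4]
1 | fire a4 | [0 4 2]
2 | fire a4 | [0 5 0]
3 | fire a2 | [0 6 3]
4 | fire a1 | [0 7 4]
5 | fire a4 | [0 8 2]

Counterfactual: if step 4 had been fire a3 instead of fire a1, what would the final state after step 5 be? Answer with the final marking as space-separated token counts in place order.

(re-executing from step 4 with the substitution; state before step 4: [0 6 3])
4 | fire a3 | [0 6 3]
5 | fire a4 | [0 7 1]

0 7 1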